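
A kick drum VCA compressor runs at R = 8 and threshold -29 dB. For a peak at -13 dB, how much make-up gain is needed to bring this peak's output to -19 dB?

Without make-up, output = threshold + overshoot/8 = -29 + 2 = -27 dB.
Gap to target: 8 dB.

8 dB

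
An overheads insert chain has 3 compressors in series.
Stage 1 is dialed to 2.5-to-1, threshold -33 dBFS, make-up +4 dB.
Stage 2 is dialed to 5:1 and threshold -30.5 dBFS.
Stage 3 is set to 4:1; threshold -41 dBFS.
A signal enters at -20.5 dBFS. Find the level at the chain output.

-38.05 dBFS

Stage 1: 12.5 dB above -33 dBFS, reduced 2.5:1 to 5 dB above → -28 dBFS; +4 dB make-up → -24 dBFS.
Stage 2: -24 dBFS is 6.5 dB over -30.5 dBFS; at 5:1 that becomes 1.3 dB over, giving -29.2 dBFS.
Stage 3: -29.2 dBFS is 11.8 dB over -41 dBFS; at 4:1 that becomes 2.95 dB over, giving -38.05 dBFS.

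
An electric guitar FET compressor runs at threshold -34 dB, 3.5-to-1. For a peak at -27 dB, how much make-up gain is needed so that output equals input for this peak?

Without make-up, output = threshold + overshoot/3.5 = -34 + 2 = -32 dB.
Gap to target: 5 dB.

5 dB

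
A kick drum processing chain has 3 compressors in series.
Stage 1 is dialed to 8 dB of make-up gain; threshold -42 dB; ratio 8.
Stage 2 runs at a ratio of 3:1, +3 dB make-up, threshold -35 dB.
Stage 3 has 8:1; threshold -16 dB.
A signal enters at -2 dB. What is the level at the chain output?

-30 dB

Stage 1: overshoot 40 dB → 40/8 = 5 dB → -37 dB; +8 dB make-up → -29 dB.
Stage 2: -29 dB is 6 dB over -35 dB; at 3:1 that becomes 2 dB over, giving -33 dB; +3 dB make-up → -30 dB.
Stage 3: below threshold (-30 ≤ -16); passes unchanged; output -30 dB.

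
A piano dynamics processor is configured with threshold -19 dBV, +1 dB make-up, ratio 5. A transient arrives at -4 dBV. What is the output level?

-15 dBV

-4 dBV sits 15 dB over threshold.
At 5:1 the overshoot is divided by 5, leaving 3 dB above threshold.
Output = -19 + 3 = -16 dBV; make-up adds 1 dB, giving -15 dBV.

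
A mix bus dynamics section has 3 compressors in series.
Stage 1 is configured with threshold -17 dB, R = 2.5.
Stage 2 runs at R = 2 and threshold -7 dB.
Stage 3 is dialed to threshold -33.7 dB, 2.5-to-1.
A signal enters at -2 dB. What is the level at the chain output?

-24.62 dB

Stage 1: 15 dB above -17 dB, reduced 2.5:1 to 6 dB above → -11 dB.
Stage 2: -11 dB is at or below the -7 dB threshold — no compression; output -11 dB.
Stage 3: 22.7 dB above -33.7 dB, reduced 2.5:1 to 9.08 dB above → -24.62 dB.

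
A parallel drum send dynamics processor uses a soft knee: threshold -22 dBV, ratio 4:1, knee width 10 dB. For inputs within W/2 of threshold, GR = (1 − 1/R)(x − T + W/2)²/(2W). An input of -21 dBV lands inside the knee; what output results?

x − T + W/2 = -21 − (-22) + 5 = 6.
GR = (1 − 1/4) × 6² / 20 = 0.75 × 36 / 20 = 1.35 dB.
Output = -21 − 1.35 = -22.35 dBV.

-22.35 dBV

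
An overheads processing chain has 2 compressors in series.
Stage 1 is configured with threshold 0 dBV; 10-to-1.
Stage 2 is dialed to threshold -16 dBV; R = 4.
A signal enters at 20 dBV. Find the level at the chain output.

-11.5 dBV

Stage 1: 20 dBV is 20 dB over 0 dBV; at 10:1 that becomes 2 dB over, giving 2 dBV.
Stage 2: 18 dB above -16 dBV, reduced 4:1 to 4.5 dB above → -11.5 dBV.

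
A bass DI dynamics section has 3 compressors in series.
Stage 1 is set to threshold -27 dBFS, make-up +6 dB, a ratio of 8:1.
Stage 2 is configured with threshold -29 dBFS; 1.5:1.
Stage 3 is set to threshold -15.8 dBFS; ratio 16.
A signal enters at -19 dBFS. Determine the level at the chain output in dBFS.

-23 dBFS

Stage 1: overshoot 8 dB → 8/8 = 1 dB → -26 dBFS; +6 dB make-up → -20 dBFS.
Stage 2: overshoot 9 dB → 9/1.5 = 6 dB → -23 dBFS.
Stage 3: -23 dBFS ≤ -15.8 dBFS, so stage 3 doesn't engage; output -23 dBFS.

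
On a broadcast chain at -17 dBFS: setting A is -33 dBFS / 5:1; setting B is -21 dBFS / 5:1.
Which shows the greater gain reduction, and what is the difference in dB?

A, by 9.6 dB

A: GR = 16 − 16/5 = 12.8 dB.
B: GR = 4 − 4/5 = 3.2 dB.
A reduces 9.6 dB more.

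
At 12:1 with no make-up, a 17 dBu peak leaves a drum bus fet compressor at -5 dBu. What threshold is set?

Let T be the threshold. Output overshoot = (input overshoot)/R, so -5 − T = (17 − T)/12.
12·(-5 − T) = 17 − T → 11·T = -60 − 17 = -77.
T = -77/11 = -7 dBu.

-7 dBu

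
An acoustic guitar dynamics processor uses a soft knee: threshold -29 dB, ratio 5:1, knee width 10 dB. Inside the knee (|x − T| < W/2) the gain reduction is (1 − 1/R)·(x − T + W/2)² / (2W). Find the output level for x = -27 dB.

-28.96 dB

x − T + W/2 = -27 − (-29) + 5 = 7.
GR = (1 − 1/5) × 7² / 20 = 0.8 × 49 / 20 = 1.96 dB.
Output = -27 − 1.96 = -28.96 dB.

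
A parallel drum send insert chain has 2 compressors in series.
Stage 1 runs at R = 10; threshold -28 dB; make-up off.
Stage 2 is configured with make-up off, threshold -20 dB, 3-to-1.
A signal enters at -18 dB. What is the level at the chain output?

-27 dB

Stage 1: overshoot 10 dB → 10/10 = 1 dB → -27 dB.
Stage 2: -27 dB is at or below the -20 dB threshold — no compression; output -27 dB.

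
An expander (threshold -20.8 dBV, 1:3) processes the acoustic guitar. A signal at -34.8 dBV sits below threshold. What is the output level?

Below threshold, a 1:3 expander applies gain = (3−1)×(T − x) of attenuation.
(3−1) × 14 = 28 dB, so output = -34.8 − 28 = -62.8 dBV.

-62.8 dBV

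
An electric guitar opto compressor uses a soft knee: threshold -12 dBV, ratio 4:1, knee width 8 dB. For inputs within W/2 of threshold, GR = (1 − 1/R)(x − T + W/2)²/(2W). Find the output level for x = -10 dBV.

x − T + W/2 = -10 − (-12) + 4 = 6.
GR = (1 − 1/4) × 6² / 16 = 0.75 × 36 / 16 = 1.6875 dB.
Output = -10 − 1.6875 = -11.6875 dBV.

-11.6875 dBV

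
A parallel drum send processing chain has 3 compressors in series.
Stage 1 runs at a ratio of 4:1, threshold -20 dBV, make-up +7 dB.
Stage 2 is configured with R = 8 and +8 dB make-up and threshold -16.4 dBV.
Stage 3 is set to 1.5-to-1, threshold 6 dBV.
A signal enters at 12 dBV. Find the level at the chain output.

Stage 1: overshoot 32 dB → 32/4 = 8 dB → -12 dBV; +7 dB make-up → -5 dBV.
Stage 2: 11.4 dB above -16.4 dBV, reduced 8:1 to 1.425 dB above → -14.975 dBV; +8 dB make-up → -6.975 dBV.
Stage 3: -6.975 dBV ≤ 6 dBV, so stage 3 doesn't engage; output -6.975 dBV.

-6.975 dBV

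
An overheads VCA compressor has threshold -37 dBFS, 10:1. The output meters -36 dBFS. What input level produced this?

-27 dBFS

That's 1 dB above the -37 dBFS threshold.
Undo the ratio: input overshoot = 1 × 10 = 10 dB, giving input = -27 dBFS.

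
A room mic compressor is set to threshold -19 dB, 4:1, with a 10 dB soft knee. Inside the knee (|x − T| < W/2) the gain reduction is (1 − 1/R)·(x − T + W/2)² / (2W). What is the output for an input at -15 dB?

-18.0375 dB

x − T + W/2 = -15 − (-19) + 5 = 9.
GR = (1 − 1/4) × 9² / 20 = 0.75 × 81 / 20 = 3.0375 dB.
Output = -15 − 3.0375 = -18.0375 dB.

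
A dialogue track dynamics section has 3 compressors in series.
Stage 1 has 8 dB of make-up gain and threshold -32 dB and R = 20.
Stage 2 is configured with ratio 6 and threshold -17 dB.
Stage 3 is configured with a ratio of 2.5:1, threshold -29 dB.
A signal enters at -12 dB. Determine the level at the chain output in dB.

Stage 1: -12 dB is 20 dB over -32 dB; at 20:1 that becomes 1 dB over, giving -31 dB; +8 dB make-up → -23 dB.
Stage 2: -23 dB is at or below the -17 dB threshold — no compression; output -23 dB.
Stage 3: 6 dB above -29 dB, reduced 2.5:1 to 2.4 dB above → -26.6 dB.

-26.6 dB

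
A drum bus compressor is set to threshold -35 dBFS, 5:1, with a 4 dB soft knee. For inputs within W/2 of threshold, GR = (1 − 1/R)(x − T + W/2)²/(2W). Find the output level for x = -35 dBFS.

x − T + W/2 = -35 − (-35) + 2 = 2.
GR = (1 − 1/5) × 2² / 8 = 0.8 × 4 / 8 = 0.4 dB.
Output = -35 − 0.4 = -35.4 dBFS.

-35.4 dBFS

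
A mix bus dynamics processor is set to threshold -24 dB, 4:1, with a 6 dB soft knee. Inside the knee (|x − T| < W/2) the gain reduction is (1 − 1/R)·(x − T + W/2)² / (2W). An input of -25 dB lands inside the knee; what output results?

x − T + W/2 = -25 − (-24) + 3 = 2.
GR = (1 − 1/4) × 2² / 12 = 0.75 × 4 / 12 = 0.25 dB.
Output = -25 − 0.25 = -25.25 dB.

-25.25 dB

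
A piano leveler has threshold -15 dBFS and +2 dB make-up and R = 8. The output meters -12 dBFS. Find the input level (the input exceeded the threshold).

-7 dBFS

Remove make-up: -12 − 2 = -14 dBFS.
That's 1 dB above the -15 dBFS threshold.
Before 8:1 compression the overshoot was 1 × 8 = 8 dB, so input = -15 + 8 = -7 dBFS.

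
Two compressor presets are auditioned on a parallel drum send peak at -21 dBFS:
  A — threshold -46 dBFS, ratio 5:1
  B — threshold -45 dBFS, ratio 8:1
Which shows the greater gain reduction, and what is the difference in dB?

A: 25 dB over, compressed to 5 dB over, so 20 dB of GR.
B: 24 dB over, compressed to 3 dB over, so 21 dB of GR.
Difference: 1 dB in favour of B.

B, by 1 dB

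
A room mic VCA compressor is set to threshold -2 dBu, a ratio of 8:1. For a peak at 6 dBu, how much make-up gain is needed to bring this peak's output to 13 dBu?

The peak compresses to -2 + 8/8 = -1 dBu.
To reach 13 dBu requires 13 − (-1) = 14 dB of make-up.

14 dB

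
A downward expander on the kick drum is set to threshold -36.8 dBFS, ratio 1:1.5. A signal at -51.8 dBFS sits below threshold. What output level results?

Undershoot = (-36.8) − (-51.8) = 15 dB.
At 1:1.5, that expands to 22.5 dB under threshold.
Output = -36.8 − 22.5 = -59.3 dBFS.

-59.3 dBFS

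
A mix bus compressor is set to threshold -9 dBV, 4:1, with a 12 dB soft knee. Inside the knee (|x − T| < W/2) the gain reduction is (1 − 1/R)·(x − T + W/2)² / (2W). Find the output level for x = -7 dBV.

x − T + W/2 = -7 − (-9) + 6 = 8.
GR = (1 − 1/4) × 8² / 24 = 0.75 × 64 / 24 = 2 dB.
Output = -7 − 2 = -9 dBV.

-9 dBV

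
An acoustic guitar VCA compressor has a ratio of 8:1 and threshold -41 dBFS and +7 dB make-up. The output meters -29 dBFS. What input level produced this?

Stripping the +7 dB make-up gives -36 dBFS at the gain stage.
The compressed level sits -36 − (-41) = 5 dB over threshold.
Input overshoot = R × output overshoot = 40 dB → input = -41 + 40 = -1 dBFS.

-1 dBFS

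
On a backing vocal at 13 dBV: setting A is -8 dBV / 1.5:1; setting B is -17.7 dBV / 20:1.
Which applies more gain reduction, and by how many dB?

A: GR = 21 − 21/1.5 = 7 dB.
B: GR = 30.7 − 30.7/20 = 29.165 dB.
B applies 22.165 dB more gain reduction.

B, by 22.165 dB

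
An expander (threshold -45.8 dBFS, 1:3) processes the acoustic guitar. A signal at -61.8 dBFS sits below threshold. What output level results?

-93.8 dBFS

The input is 16 dB below the -45.8 dBFS threshold.
A 1:3 expander multiplies undershoot by 3: 16 × 3 = 48 dB below threshold.
Output = -45.8 − 48 = -93.8 dBFS.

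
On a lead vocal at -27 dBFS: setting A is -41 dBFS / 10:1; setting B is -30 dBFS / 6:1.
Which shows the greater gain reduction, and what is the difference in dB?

A, by 10.1 dB

A: GR = 14 − 14/10 = 12.6 dB.
B: GR = 3 − 3/6 = 2.5 dB.
A applies 10.1 dB more gain reduction.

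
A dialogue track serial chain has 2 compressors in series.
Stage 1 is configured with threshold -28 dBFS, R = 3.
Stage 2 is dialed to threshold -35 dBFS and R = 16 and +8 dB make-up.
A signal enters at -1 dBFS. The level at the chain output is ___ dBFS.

-26 dBFS

Stage 1: -1 dBFS is 27 dB over -28 dBFS; at 3:1 that becomes 9 dB over, giving -19 dBFS.
Stage 2: 16 dB above -35 dBFS, reduced 16:1 to 1 dB above → -34 dBFS; +8 dB make-up → -26 dBFS.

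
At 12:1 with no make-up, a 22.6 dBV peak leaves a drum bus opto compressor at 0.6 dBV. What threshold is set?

-1.4 dBV

Input is 24 dB above T (since output overshoot × R = input overshoot: (0.6 − T)·12 = 22.6 − T gives T = -1.4 dBV).
Check: -1.4 + (22.6 − (-1.4))/12 = -1.4 + 2 = 0.6 dBV. ✓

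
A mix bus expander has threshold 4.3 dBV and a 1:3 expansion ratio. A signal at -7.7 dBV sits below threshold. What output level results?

Undershoot = 4.3 − (-7.7) = 12 dB.
At 1:3, that expands to 36 dB under threshold.
Output = 4.3 − 36 = -31.7 dBV.

-31.7 dBV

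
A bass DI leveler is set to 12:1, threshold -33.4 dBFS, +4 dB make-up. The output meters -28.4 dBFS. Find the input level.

Before make-up, the level was -28.4 − 4 = -32.4 dBFS.
Post-compression overshoot = -32.4 − (-33.4) = 1 dB.
Undo the ratio: input overshoot = 1 × 12 = 12 dB, giving input = -21.4 dBFS.

-21.4 dBFS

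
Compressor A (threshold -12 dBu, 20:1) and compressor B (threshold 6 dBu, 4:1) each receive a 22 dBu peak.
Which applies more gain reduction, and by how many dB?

A: overshoot 34 dB → output overshoot 1.7 dB → GR 32.3 dB.
B: overshoot 16 dB → output overshoot 4 dB → GR 12 dB.
Difference: 20.3 dB in favour of A.

A, by 20.3 dB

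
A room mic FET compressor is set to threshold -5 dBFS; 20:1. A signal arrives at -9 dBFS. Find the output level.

-9 dBFS

-9 dBFS is 4 dB below the -5 dBFS threshold, so no gain reduction is applied.
Output = input = -9 dBFS.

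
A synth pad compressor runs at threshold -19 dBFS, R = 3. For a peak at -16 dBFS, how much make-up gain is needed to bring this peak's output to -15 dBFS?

Without make-up, output = threshold + overshoot/3 = -19 + 1 = -18 dBFS.
Gap to target: 3 dB.

3 dB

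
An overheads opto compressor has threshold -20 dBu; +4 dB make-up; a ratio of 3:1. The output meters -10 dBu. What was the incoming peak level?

-2 dBu

Remove make-up: -10 − 4 = -14 dBu.
Post-compression overshoot = -14 − (-20) = 6 dB.
Before 3:1 compression the overshoot was 6 × 3 = 18 dB, so input = -20 + 18 = -2 dBu.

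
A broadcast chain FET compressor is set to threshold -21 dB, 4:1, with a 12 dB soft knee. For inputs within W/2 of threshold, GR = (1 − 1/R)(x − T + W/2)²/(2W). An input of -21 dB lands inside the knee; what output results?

-22.125 dB

x − T + W/2 = -21 − (-21) + 6 = 6.
GR = (1 − 1/4) × 6² / 24 = 0.75 × 36 / 24 = 1.125 dB.
Output = -21 − 1.125 = -22.125 dB.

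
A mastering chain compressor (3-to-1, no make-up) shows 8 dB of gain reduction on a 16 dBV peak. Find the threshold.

Let T be the threshold. Output overshoot = (input overshoot)/R, so 8 − T = (16 − T)/3.
3·(8 − T) = 16 − T → 2·T = 24 − 16 = 8.
T = 8/2 = 4 dBV.

4 dBV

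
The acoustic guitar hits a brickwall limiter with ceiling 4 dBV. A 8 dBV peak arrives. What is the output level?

4 dBV

At ∞:1, everything above 4 dBV is held at the ceiling.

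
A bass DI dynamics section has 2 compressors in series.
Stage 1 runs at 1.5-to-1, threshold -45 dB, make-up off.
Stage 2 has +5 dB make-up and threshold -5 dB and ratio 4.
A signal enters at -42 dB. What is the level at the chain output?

Stage 1: -42 dB is 3 dB over -45 dB; at 1.5:1 that becomes 2 dB over, giving -43 dB.
Stage 2: -43 dB ≤ -5 dB, so stage 2 doesn't engage; make-up brings it to -38 dB.

-38 dB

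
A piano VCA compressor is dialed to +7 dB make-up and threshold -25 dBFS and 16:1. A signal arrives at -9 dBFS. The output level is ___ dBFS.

-17 dBFS

-9 dBFS sits 16 dB over threshold.
The 16 dB excess becomes 1 dB after 16:1 reduction.
Output = -25 + 1 = -24 dBFS; make-up adds 7 dB, giving -17 dBFS.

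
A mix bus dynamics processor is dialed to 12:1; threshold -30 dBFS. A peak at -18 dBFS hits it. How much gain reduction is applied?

The signal is 12 dB above threshold.
A 12:1 ratio leaves 1 dB of that excess.
GR = overshoot in − overshoot out = 12 − 1 = 11 dB.

11 dB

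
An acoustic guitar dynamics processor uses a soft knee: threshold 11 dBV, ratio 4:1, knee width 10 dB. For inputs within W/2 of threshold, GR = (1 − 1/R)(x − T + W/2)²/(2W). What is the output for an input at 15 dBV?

x − T + W/2 = 15 − 11 + 5 = 9.
GR = (1 − 1/4) × 9² / 20 = 0.75 × 81 / 20 = 3.0375 dB.
Output = 15 − 3.0375 = 11.9625 dBV.

11.9625 dBV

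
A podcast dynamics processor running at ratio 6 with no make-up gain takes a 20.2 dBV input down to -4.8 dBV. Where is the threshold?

Let T be the threshold. Output overshoot = (input overshoot)/R, so -4.8 − T = (20.2 − T)/6.
6·(-4.8 − T) = 20.2 − T → 5·T = -28.8 − 20.2 = -49.
T = -49/5 = -9.8 dBV.

-9.8 dBV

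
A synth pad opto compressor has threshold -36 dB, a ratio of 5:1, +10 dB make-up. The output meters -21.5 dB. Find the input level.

-13.5 dB

Stripping the +10 dB make-up gives -31.5 dB at the gain stage.
The compressed level sits -31.5 − (-36) = 4.5 dB over threshold.
Before 5:1 compression the overshoot was 4.5 × 5 = 22.5 dB, so input = -36 + 22.5 = -13.5 dB.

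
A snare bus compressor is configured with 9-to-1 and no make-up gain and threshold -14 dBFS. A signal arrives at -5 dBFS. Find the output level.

-5 dBFS sits 9 dB over threshold.
The 9 dB excess becomes 1 dB after 9:1 reduction.
So the level is -14 + 1 = -13 dBFS.

-13 dBFS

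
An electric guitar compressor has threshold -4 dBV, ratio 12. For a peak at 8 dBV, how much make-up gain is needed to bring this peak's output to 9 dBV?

The peak compresses to -4 + 12/12 = -3 dBV.
To reach 9 dBV requires 9 − (-3) = 12 dB of make-up.

12 dB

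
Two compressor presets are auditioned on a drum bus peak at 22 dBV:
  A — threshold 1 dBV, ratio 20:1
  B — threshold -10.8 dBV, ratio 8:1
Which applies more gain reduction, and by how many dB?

B, by 8.75 dB

A: 21 dB over, compressed to 1.05 dB over, so 19.95 dB of GR.
B: 32.8 dB over, compressed to 4.1 dB over, so 28.7 dB of GR.
B reduces 8.75 dB more.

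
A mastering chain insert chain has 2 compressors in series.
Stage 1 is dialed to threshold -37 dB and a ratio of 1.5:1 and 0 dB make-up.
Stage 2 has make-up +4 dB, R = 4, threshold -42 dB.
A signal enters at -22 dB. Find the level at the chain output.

Stage 1: -22 dB is 15 dB over -37 dB; at 1.5:1 that becomes 10 dB over, giving -27 dB.
Stage 2: overshoot 15 dB → 15/4 = 3.75 dB → -38.25 dB; +4 dB make-up → -34.25 dB.

-34.25 dB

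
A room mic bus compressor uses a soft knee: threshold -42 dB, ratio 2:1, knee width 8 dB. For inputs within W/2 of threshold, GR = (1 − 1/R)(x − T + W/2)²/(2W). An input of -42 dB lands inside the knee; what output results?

-42.5 dB

x − T + W/2 = -42 − (-42) + 4 = 4.
GR = (1 − 1/2) × 4² / 16 = 0.5 × 16 / 16 = 0.5 dB.
Output = -42 − 0.5 = -42.5 dB.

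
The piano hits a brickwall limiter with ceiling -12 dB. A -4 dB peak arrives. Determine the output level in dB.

A brickwall limiter is an ∞:1 compressor: any input above the ceiling is clamped to -12 dB.

-12 dB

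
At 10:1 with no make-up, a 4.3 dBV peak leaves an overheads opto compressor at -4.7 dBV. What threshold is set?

Gain reduction = 4.3 − (-4.7) = 9 dB; output overshoot = GR / (R − 1) = 9 / 9 = 1 dB.
Threshold = output − output overshoot = -4.7 − 1 = -5.7 dBV.

-5.7 dBV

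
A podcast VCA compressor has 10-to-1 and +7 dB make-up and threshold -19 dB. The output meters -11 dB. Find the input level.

Before make-up, the level was -11 − 7 = -18 dB.
The compressed level sits -18 − (-19) = 1 dB over threshold.
Input overshoot = R × output overshoot = 10 dB → input = -19 + 10 = -9 dB.

-9 dB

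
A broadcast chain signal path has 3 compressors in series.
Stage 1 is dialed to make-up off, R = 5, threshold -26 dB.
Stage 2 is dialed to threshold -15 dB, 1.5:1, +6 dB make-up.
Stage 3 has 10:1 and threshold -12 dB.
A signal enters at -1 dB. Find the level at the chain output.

-15 dB

Stage 1: overshoot 25 dB → 25/5 = 5 dB → -21 dB.
Stage 2: below threshold (-21 ≤ -15); passes unchanged; make-up brings it to -15 dB.
Stage 3: -15 dB ≤ -12 dB, so stage 3 doesn't engage; output -15 dB.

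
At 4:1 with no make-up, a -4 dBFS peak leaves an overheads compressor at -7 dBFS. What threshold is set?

-8 dBFS

Let T be the threshold. Output overshoot = (input overshoot)/R, so -7 − T = (-4 − T)/4.
4·(-7 − T) = -4 − T → 3·T = -28 − (-4) = -24.
T = -24/3 = -8 dBFS.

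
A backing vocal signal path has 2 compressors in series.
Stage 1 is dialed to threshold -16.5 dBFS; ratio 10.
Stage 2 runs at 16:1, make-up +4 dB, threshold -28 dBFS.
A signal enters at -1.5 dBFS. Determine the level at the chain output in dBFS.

Stage 1: 15 dB above -16.5 dBFS, reduced 10:1 to 1.5 dB above → -15 dBFS.
Stage 2: -15 dBFS is 13 dB over -28 dBFS; at 16:1 that becomes 0.8125 dB over, giving -27.1875 dBFS; +4 dB make-up → -23.1875 dBFS.

-23.1875 dBFS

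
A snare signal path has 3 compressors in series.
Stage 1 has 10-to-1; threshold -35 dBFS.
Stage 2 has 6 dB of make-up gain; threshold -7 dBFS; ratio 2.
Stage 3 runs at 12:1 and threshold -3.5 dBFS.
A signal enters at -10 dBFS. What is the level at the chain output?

-26.5 dBFS

Stage 1: 25 dB above -35 dBFS, reduced 10:1 to 2.5 dB above → -32.5 dBFS.
Stage 2: -32.5 dBFS ≤ -7 dBFS, so stage 2 doesn't engage; make-up brings it to -26.5 dBFS.
Stage 3: below threshold (-26.5 ≤ -3.5); passes unchanged; output -26.5 dBFS.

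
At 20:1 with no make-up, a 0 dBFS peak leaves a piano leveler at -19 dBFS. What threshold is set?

Let T be the threshold. Output overshoot = (input overshoot)/R, so -19 − T = (0 − T)/20.
20·(-19 − T) = 0 − T → 19·T = -380 − 0 = -380.
T = -380/19 = -20 dBFS.

-20 dBFS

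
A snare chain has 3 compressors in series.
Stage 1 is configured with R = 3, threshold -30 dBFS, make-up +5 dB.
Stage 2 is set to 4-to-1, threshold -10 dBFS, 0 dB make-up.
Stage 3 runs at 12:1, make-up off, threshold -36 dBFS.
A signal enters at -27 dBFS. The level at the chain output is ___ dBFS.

Stage 1: -27 dBFS is 3 dB over -30 dBFS; at 3:1 that becomes 1 dB over, giving -29 dBFS; +5 dB make-up → -24 dBFS.
Stage 2: -24 dBFS ≤ -10 dBFS, so stage 2 doesn't engage; output -24 dBFS.
Stage 3: -24 dBFS is 12 dB over -36 dBFS; at 12:1 that becomes 1 dB over, giving -35 dBFS.

-35 dBFS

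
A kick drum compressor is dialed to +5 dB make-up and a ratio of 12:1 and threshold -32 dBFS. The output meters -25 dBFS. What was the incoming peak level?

Before make-up, the level was -25 − 5 = -30 dBFS.
That's 2 dB above the -32 dBFS threshold.
Input overshoot = R × output overshoot = 24 dB → input = -32 + 24 = -8 dBFS.

-8 dBFS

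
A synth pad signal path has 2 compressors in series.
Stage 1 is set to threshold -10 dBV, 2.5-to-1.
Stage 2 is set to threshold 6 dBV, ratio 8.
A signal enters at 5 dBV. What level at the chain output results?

-4 dBV

Stage 1: overshoot 15 dB → 15/2.5 = 6 dB → -4 dBV.
Stage 2: -4 dBV ≤ 6 dBV, so stage 2 doesn't engage; output -4 dBV.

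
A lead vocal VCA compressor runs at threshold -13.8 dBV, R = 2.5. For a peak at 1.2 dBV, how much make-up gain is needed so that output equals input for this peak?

The peak compresses to -13.8 + 15/2.5 = -7.8 dBV.
To reach 1.2 dBV requires 1.2 − (-7.8) = 9 dB of make-up.

9 dB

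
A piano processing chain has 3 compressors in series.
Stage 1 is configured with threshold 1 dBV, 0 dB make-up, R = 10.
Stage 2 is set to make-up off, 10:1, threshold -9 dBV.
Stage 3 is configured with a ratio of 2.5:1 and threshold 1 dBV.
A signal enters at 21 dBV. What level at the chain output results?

-7.8 dBV

Stage 1: 21 dBV is 20 dB over 1 dBV; at 10:1 that becomes 2 dB over, giving 3 dBV.
Stage 2: 3 dBV is 12 dB over -9 dBV; at 10:1 that becomes 1.2 dB over, giving -7.8 dBV.
Stage 3: -7.8 dBV ≤ 1 dBV, so stage 3 doesn't engage; output -7.8 dBV.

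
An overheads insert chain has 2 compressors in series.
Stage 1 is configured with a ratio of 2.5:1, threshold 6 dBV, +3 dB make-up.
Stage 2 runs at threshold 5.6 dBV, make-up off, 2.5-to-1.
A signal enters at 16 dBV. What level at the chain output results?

Stage 1: overshoot 10 dB → 10/2.5 = 4 dB → 10 dBV; +3 dB make-up → 13 dBV.
Stage 2: overshoot 7.4 dB → 7.4/2.5 = 2.96 dB → 8.56 dBV.

8.56 dBV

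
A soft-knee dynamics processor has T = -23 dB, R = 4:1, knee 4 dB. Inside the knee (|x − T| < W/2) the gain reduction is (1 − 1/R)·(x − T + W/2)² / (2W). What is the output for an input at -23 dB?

-23.375 dB

x − T + W/2 = -23 − (-23) + 2 = 2.
GR = (1 − 1/4) × 2² / 8 = 0.75 × 4 / 8 = 0.375 dB.
Output = -23 − 0.375 = -23.375 dB.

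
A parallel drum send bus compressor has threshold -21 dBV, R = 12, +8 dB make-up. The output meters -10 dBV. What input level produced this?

15 dBV

Before make-up, the level was -10 − 8 = -18 dBV.
The compressed level sits -18 − (-21) = 3 dB over threshold.
Undo the ratio: input overshoot = 3 × 12 = 36 dB, giving input = 15 dBV.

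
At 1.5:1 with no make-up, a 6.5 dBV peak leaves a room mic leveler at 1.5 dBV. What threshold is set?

-8.5 dBV

Gain reduction = 6.5 − 1.5 = 5 dB; output overshoot = GR / (R − 1) = 5 / 0.5 = 10 dB.
Threshold = output − output overshoot = 1.5 − 10 = -8.5 dBV.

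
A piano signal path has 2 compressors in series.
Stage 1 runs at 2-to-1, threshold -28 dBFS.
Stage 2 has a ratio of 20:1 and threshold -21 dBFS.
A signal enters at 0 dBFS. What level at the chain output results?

-20.65 dBFS

Stage 1: overshoot 28 dB → 28/2 = 14 dB → -14 dBFS.
Stage 2: 7 dB above -21 dBFS, reduced 20:1 to 0.35 dB above → -20.65 dBFS.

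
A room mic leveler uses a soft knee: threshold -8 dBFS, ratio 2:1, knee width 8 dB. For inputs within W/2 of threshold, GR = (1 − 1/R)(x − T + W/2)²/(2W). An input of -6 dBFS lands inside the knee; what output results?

x − T + W/2 = -6 − (-8) + 4 = 6.
GR = (1 − 1/2) × 6² / 16 = 0.5 × 36 / 16 = 1.125 dB.
Output = -6 − 1.125 = -7.125 dBFS.

-7.125 dBFS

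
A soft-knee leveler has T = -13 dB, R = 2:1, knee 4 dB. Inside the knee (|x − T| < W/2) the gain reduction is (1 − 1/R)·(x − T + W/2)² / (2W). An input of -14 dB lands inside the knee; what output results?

-14.0625 dB

x − T + W/2 = -14 − (-13) + 2 = 1.
GR = (1 − 1/2) × 1² / 8 = 0.5 × 1 / 8 = 0.0625 dB.
Output = -14 − 0.0625 = -14.0625 dB.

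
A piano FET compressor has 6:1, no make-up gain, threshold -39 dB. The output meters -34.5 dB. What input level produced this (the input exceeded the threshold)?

Post-compression overshoot = -34.5 − (-39) = 4.5 dB.
Input overshoot = R × output overshoot = 27 dB → input = -39 + 27 = -12 dB.

-12 dB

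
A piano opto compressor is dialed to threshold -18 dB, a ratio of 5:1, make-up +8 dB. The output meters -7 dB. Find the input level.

-3 dB

Remove make-up: -7 − 8 = -15 dB.
The compressed level sits -15 − (-18) = 3 dB over threshold.
Before 5:1 compression the overshoot was 3 × 5 = 15 dB, so input = -18 + 15 = -3 dB.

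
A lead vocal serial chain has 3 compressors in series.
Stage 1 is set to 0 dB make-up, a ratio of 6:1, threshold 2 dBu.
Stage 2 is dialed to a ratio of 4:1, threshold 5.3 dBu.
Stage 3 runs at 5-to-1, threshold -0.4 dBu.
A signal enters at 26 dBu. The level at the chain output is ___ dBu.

0.775 dBu

Stage 1: overshoot 24 dB → 24/6 = 4 dB → 6 dBu.
Stage 2: 0.7 dB above 5.3 dBu, reduced 4:1 to 0.175 dB above → 5.475 dBu.
Stage 3: overshoot 5.875 dB → 5.875/5 = 1.175 dB → 0.775 dBu.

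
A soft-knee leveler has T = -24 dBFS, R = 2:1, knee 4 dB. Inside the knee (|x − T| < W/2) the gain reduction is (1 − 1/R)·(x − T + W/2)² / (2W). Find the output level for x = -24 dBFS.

-24.25 dBFS

x − T + W/2 = -24 − (-24) + 2 = 2.
GR = (1 − 1/2) × 2² / 8 = 0.5 × 4 / 8 = 0.25 dB.
Output = -24 − 0.25 = -24.25 dBFS.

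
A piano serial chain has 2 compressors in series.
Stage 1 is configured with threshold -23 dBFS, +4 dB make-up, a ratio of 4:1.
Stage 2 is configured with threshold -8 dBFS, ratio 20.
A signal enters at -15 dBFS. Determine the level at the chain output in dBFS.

Stage 1: overshoot 8 dB → 8/4 = 2 dB → -21 dBFS; +4 dB make-up → -17 dBFS.
Stage 2: below threshold (-17 ≤ -8); passes unchanged; output -17 dBFS.

-17 dBFS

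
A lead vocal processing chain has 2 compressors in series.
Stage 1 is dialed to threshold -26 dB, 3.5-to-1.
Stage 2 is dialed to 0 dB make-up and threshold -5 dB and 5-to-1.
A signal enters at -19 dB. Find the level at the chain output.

Stage 1: 7 dB above -26 dB, reduced 3.5:1 to 2 dB above → -24 dB.
Stage 2: -24 dB is at or below the -5 dB threshold — no compression; output -24 dB.

-24 dB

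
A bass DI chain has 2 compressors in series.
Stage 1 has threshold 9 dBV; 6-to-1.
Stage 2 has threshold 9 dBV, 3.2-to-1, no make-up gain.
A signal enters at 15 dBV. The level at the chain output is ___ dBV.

9.3125 dBV

Stage 1: 15 dBV is 6 dB over 9 dBV; at 6:1 that becomes 1 dB over, giving 10 dBV.
Stage 2: 10 dBV is 1 dB over 9 dBV; at 3.2:1 that becomes 0.3125 dB over, giving 9.3125 dBV.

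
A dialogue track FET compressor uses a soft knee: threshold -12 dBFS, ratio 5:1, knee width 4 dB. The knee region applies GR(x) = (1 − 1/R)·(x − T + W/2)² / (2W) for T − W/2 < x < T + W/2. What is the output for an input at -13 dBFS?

-13.1 dBFS

x − T + W/2 = -13 − (-12) + 2 = 1.
GR = (1 − 1/5) × 1² / 8 = 0.8 × 1 / 8 = 0.1 dB.
Output = -13 − 0.1 = -13.1 dBFS.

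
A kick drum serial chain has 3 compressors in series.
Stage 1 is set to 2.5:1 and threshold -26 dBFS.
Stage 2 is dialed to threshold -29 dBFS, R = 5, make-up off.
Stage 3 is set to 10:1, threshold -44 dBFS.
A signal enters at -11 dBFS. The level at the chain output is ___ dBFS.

Stage 1: overshoot 15 dB → 15/2.5 = 6 dB → -20 dBFS.
Stage 2: overshoot 9 dB → 9/5 = 1.8 dB → -27.2 dBFS.
Stage 3: -27.2 dBFS is 16.8 dB over -44 dBFS; at 10:1 that becomes 1.68 dB over, giving -42.32 dBFS.

-42.32 dBFS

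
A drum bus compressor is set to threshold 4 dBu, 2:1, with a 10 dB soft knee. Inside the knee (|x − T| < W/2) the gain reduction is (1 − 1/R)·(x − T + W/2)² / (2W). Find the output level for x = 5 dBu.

4.1 dBu

x − T + W/2 = 5 − 4 + 5 = 6.
GR = (1 − 1/2) × 6² / 20 = 0.5 × 36 / 20 = 0.9 dB.
Output = 5 − 0.9 = 4.1 dBu.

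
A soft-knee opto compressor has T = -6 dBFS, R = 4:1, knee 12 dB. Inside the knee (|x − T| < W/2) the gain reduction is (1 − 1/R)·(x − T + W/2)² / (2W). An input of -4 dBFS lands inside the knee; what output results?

x − T + W/2 = -4 − (-6) + 6 = 8.
GR = (1 − 1/4) × 8² / 24 = 0.75 × 64 / 24 = 2 dB.
Output = -4 − 2 = -6 dBFS.

-6 dBFS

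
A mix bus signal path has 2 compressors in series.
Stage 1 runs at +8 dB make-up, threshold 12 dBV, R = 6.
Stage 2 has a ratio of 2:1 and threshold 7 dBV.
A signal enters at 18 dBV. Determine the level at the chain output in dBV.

14 dBV

Stage 1: 6 dB above 12 dBV, reduced 6:1 to 1 dB above → 13 dBV; +8 dB make-up → 21 dBV.
Stage 2: 14 dB above 7 dBV, reduced 2:1 to 7 dB above → 14 dBV.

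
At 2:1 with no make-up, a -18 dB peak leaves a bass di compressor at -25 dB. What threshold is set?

Input is 14 dB above T (since output overshoot × R = input overshoot: (-25 − T)·2 = -18 − T gives T = -32 dB).
Check: -32 + (-18 − (-32))/2 = -32 + 7 = -25 dB. ✓

-32 dB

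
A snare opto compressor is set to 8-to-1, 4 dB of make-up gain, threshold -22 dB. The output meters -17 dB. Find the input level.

-14 dB

Before make-up, the level was -17 − 4 = -21 dB.
The compressed level sits -21 − (-22) = 1 dB over threshold.
Before 8:1 compression the overshoot was 1 × 8 = 8 dB, so input = -22 + 8 = -14 dB.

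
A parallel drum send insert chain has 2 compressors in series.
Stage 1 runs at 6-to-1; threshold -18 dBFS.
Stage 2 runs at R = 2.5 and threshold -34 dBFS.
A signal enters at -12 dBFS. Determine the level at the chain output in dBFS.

-27.2 dBFS

Stage 1: overshoot 6 dB → 6/6 = 1 dB → -17 dBFS.
Stage 2: 17 dB above -34 dBFS, reduced 2.5:1 to 6.8 dB above → -27.2 dBFS.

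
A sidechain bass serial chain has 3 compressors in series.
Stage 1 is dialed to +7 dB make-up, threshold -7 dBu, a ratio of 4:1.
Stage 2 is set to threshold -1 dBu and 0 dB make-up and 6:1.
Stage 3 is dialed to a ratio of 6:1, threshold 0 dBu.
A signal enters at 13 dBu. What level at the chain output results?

0 dBu

Stage 1: 20 dB above -7 dBu, reduced 4:1 to 5 dB above → -2 dBu; +7 dB make-up → 5 dBu.
Stage 2: 5 dBu is 6 dB over -1 dBu; at 6:1 that becomes 1 dB over, giving 0 dBu.
Stage 3: below threshold (0 ≤ 0); passes unchanged; output 0 dBu.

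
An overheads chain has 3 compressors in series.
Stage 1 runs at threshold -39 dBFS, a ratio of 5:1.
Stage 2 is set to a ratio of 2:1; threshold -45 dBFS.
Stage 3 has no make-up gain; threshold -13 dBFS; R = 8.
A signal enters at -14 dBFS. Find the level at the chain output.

-39.5 dBFS

Stage 1: 25 dB above -39 dBFS, reduced 5:1 to 5 dB above → -34 dBFS.
Stage 2: -34 dBFS is 11 dB over -45 dBFS; at 2:1 that becomes 5.5 dB over, giving -39.5 dBFS.
Stage 3: -39.5 dBFS is at or below the -13 dBFS threshold — no compression; output -39.5 dBFS.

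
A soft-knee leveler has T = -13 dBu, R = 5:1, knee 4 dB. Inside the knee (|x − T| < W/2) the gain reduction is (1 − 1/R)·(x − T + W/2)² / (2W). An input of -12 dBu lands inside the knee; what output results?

-12.9 dBu

x − T + W/2 = -12 − (-13) + 2 = 3.
GR = (1 − 1/5) × 3² / 8 = 0.8 × 9 / 8 = 0.9 dB.
Output = -12 − 0.9 = -12.9 dBu.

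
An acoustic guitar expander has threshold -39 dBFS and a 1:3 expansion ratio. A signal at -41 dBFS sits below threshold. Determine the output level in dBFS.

The input is 2 dB below the -39 dBFS threshold.
A 1:3 expander multiplies undershoot by 3: 2 × 3 = 6 dB below threshold.
Output = -39 − 6 = -45 dBFS.

-45 dBFS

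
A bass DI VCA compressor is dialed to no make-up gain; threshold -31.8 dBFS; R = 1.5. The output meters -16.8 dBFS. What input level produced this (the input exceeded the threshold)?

-9.3 dBFS

That's 15 dB above the -31.8 dBFS threshold.
Undo the ratio: input overshoot = 15 × 1.5 = 22.5 dB, giving input = -9.3 dBFS.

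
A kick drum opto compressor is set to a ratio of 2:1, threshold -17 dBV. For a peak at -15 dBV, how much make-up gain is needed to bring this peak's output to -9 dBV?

The peak compresses to -17 + 2/2 = -16 dBV.
To reach -9 dBV requires -9 − (-16) = 7 dB of make-up.

7 dB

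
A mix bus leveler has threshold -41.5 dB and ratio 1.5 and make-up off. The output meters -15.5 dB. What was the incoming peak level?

That's 26 dB above the -41.5 dB threshold.
Undo the ratio: input overshoot = 26 × 1.5 = 39 dB, giving input = -2.5 dB.

-2.5 dB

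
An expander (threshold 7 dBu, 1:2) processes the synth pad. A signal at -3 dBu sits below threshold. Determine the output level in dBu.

The input is 10 dB below the 7 dBu threshold.
A 1:2 expander multiplies undershoot by 2: 10 × 2 = 20 dB below threshold.
Output = 7 − 20 = -13 dBu.

-13 dBu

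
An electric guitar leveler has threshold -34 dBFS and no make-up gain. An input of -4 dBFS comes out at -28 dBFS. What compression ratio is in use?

Input overshoot = -4 − (-34) = 30 dB; output overshoot = -28 − (-34) = 6 dB.
Ratio = 30 / 6 = 5.

5:1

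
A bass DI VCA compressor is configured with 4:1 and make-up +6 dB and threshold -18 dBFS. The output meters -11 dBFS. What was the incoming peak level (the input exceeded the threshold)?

-14 dBFS

Stripping the +6 dB make-up gives -17 dBFS at the gain stage.
Post-compression overshoot = -17 − (-18) = 1 dB.
Before 4:1 compression the overshoot was 1 × 4 = 4 dB, so input = -18 + 4 = -14 dBFS.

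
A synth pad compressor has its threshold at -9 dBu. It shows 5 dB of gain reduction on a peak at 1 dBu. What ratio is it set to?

Input overshoot = 1 − (-9) = 10 dB.
Output overshoot = 10 − 5 = 5 dB.
Ratio = input overshoot / output overshoot = 10 / 5 = 2.

2:1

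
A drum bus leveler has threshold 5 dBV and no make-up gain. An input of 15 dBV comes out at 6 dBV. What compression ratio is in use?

Input overshoot = 15 − 5 = 10 dB; output overshoot = 6 − 5 = 1 dB.
Ratio = 10 / 1 = 10.

10:1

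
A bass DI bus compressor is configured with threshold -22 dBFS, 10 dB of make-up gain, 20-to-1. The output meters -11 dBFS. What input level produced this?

Stripping the +10 dB make-up gives -21 dBFS at the gain stage.
The compressed level sits -21 − (-22) = 1 dB over threshold.
Undo the ratio: input overshoot = 1 × 20 = 20 dB, giving input = -2 dBFS.

-2 dBFS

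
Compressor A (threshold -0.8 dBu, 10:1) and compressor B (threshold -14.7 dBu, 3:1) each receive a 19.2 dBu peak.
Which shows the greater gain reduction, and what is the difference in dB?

A: 20 dB over, compressed to 2 dB over, so 18 dB of GR.
B: 33.9 dB over, compressed to 11.3 dB over, so 22.6 dB of GR.
B applies 4.6 dB more gain reduction.

B, by 4.6 dB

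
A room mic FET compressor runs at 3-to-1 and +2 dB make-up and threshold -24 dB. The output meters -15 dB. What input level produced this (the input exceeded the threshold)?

-3 dB

Before make-up, the level was -15 − 2 = -17 dB.
Post-compression overshoot = -17 − (-24) = 7 dB.
Input overshoot = R × output overshoot = 21 dB → input = -24 + 21 = -3 dB.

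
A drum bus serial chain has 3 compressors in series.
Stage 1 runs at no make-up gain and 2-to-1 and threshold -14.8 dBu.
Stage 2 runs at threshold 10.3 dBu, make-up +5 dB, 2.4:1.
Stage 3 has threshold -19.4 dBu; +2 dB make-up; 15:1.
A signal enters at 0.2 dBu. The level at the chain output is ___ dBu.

Stage 1: overshoot 15 dB → 15/2 = 7.5 dB → -7.3 dBu.
Stage 2: below threshold (-7.3 ≤ 10.3); passes unchanged; make-up brings it to -2.3 dBu.
Stage 3: 17.1 dB above -19.4 dBu, reduced 15:1 to 1.14 dB above → -18.26 dBu; +2 dB make-up → -16.26 dBu.

-16.26 dBu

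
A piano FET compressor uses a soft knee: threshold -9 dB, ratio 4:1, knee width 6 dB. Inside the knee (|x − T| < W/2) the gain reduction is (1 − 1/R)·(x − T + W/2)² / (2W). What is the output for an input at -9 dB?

x − T + W/2 = -9 − (-9) + 3 = 3.
GR = (1 − 1/4) × 3² / 12 = 0.75 × 9 / 12 = 0.5625 dB.
Output = -9 − 0.5625 = -9.5625 dB.

-9.5625 dB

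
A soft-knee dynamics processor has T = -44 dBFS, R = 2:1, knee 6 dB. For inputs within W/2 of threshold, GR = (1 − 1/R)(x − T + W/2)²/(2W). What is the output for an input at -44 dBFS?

x − T + W/2 = -44 − (-44) + 3 = 3.
GR = (1 − 1/2) × 3² / 12 = 0.5 × 9 / 12 = 0.375 dB.
Output = -44 − 0.375 = -44.375 dBFS.

-44.375 dBFS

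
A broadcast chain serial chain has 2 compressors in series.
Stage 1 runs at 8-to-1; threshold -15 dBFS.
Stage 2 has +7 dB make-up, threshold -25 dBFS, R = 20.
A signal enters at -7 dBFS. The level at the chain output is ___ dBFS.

-17.45 dBFS

Stage 1: 8 dB above -15 dBFS, reduced 8:1 to 1 dB above → -14 dBFS.
Stage 2: 11 dB above -25 dBFS, reduced 20:1 to 0.55 dB above → -24.45 dBFS; +7 dB make-up → -17.45 dBFS.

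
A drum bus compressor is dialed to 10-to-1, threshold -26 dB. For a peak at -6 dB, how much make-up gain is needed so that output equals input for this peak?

The peak compresses to -26 + 20/10 = -24 dB.
To reach -6 dB requires -6 − (-24) = 18 dB of make-up.

18 dB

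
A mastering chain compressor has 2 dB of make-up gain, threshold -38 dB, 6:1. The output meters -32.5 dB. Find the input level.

Remove make-up: -32.5 − 2 = -34.5 dB.
The compressed level sits -34.5 − (-38) = 3.5 dB over threshold.
Input overshoot = R × output overshoot = 21 dB → input = -38 + 21 = -17 dB.

-17 dB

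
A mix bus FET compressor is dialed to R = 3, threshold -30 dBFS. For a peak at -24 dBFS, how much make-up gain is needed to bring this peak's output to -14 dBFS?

14 dB

Overshoot 6 dB → 6/3 = 2 dB after compression, so the compressed level is -30 + 2 = -28 dBFS.
Make-up = target − compressed = -14 − (-28) = 14 dB.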